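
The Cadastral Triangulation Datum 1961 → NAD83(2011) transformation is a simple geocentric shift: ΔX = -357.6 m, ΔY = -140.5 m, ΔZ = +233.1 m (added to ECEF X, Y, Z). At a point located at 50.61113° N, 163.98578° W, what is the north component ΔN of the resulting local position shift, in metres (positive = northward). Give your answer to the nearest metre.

At φ = 50.61113°, λ = -163.98578°: sin φ = 0.772857, cos φ = 0.634580, sin λ = -0.275876, cos λ = -0.961193.
ΔN = −sin φ cos λ·ΔX − sin φ sin λ·ΔY + cos φ·ΔZ = −(0.772857)(-0.961193)(-357.6) − (0.772857)(-0.275876)(-140.5) + (0.634580)(233.1) = -147.68 m.

ΔN = -148 m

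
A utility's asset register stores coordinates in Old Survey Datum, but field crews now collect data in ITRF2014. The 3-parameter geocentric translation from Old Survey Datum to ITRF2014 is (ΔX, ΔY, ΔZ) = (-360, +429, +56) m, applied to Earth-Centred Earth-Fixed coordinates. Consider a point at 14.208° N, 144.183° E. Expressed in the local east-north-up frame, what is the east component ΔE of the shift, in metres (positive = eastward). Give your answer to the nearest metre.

ΔE = -137 m

The local east axis at (φ, λ) is (−sin λ, cos λ, 0), so ΔE = −sin(144.183°)·(-360) + cos(144.183°)·429 = -137.20 m.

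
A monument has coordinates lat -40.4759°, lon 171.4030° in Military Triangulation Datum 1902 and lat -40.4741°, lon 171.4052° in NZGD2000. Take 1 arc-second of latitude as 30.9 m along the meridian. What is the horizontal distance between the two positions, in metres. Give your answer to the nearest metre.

273 m

Δφ = -40.4741° − -40.4759° = +0.0018°; Δλ = 171.4052° − 171.4030° = +0.0022°.
1° of latitude = 3600 × 30.90 = 111240 m.
ΔN = Δφ × 111240 = 200.2 m; ΔE = Δλ × 111240 × cos(-40.4759°) = +0.0022 × 111240 × 0.760679 = 186.2 m.
Distance = √(ΔE² + ΔN²) = √(186.2² + 200.2²) = 273.4 m.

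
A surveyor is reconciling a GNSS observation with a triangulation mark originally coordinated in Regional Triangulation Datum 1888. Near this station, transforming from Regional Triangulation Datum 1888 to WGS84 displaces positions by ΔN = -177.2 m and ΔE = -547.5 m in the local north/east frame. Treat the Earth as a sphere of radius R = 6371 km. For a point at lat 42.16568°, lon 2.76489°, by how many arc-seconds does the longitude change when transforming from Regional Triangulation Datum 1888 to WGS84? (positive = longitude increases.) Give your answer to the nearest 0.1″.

At latitude 42.16568°, cos φ = 0.741207.
One radian of longitude at latitude φ spans R cos φ, so Δλ = ΔE / (R cos φ) = -547.5 / (6371000 × 0.741207) = -1.1594e-04 rad = -23.915″.

Δλ = -23.9″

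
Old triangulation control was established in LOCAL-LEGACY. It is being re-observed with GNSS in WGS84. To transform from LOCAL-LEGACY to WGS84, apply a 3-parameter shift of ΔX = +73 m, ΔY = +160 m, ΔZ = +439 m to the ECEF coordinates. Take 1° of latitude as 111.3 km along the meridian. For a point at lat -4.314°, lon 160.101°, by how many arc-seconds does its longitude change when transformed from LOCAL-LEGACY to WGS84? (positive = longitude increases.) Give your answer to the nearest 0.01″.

Δλ = -5.69″

sin φ = -0.075222, cos φ = 0.997167, sin λ = 0.340363, cos λ = -0.940294.
East component: ΔE = −sin λ·ΔX + cos λ·ΔY = −(0.340363)(73) + (-0.940294)(160) = -175.29 m.
1° of latitude spans 111300 m; at latitude φ, 1° of longitude spans that × cos φ = 110984.7 m, so Δλ = -175.29 / 110984.7 × 3600 = -5.686″.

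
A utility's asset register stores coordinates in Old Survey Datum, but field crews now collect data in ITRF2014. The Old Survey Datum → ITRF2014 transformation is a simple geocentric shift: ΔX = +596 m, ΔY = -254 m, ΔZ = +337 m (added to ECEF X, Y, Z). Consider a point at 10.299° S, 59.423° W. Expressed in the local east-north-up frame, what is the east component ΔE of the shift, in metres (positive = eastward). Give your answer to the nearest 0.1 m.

ΔE = 383.9 m

The local east axis at (φ, λ) is (−sin λ, cos λ, 0), so ΔE = −sin(-59.423°)·596 + cos(-59.423°)·(-254) = 383.92 m.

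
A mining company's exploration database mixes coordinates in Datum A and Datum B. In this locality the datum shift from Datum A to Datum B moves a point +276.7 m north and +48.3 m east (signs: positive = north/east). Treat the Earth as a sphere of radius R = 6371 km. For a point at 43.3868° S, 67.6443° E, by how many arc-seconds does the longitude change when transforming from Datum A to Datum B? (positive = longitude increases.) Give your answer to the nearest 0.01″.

Δλ = 2.15″

At latitude -43.3868°, cos φ = 0.726733.
One radian of longitude at latitude φ spans R cos φ, so Δλ = ΔE / (R cos φ) = 48.3 / (6371000 × 0.726733) = 1.0432e-05 rad = 2.152″.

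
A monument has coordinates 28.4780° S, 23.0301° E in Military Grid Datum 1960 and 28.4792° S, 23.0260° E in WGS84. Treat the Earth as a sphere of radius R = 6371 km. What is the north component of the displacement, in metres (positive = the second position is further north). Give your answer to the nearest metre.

ΔN = -133 m

Δφ = -28.4792° − -28.4780° = -0.0012°; Δλ = 23.0260° − 23.0301° = -0.0041°.
1° along a meridian = πR/180 = 111195 m.
ΔN = Δφ × 111195 = -133.4 m; ΔE = Δλ × 111195 × cos(-28.4780°) = -0.0041 × 111195 × 0.879000 = -400.7 m.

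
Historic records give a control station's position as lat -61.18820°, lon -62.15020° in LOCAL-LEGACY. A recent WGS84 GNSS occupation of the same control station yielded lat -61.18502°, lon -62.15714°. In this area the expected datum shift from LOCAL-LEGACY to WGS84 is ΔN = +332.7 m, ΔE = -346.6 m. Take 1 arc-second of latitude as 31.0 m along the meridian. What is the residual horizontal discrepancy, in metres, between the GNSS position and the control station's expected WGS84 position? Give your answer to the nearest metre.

Observed coordinate differences: Δφ = +0.00318°, Δλ = -0.00694°.
Converting to metres (1° lat = 111600 m, cos φ = 0.481934): observed ΔN = 354.9 m, observed ΔE = -373.3 m.
Subtracting the expected shift leaves a residual of 354.9 − (332.7) = 22.2 m north and -373.3 − (-346.6) = -26.7 m east.
Residual distance = √(22.2² + (-26.7)²) = 34.7 m.

35 m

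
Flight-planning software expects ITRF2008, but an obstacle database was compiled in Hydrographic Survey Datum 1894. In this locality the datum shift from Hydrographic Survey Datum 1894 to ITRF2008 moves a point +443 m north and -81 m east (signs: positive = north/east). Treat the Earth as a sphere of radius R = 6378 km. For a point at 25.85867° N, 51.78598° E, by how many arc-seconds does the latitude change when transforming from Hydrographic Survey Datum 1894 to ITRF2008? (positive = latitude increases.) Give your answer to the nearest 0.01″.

On a sphere of radius R, 1 rad of latitude = R, so Δφ = ΔN / R = 443.0 / 6378000 = 6.9458e-05 rad = 14.327″.

Δφ = 14.33″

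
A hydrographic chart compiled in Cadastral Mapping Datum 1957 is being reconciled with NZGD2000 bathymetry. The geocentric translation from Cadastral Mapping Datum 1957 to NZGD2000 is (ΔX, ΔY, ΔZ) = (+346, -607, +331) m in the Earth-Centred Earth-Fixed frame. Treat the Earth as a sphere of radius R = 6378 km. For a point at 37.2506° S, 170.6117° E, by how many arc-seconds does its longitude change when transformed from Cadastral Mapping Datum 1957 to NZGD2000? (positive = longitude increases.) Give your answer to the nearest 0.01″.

Δλ = 22.04″

sin φ = -0.605302, cos φ = 0.795996, sin λ = 0.163124, cos λ = -0.986605.
East component: ΔE = −sin λ·ΔX + cos λ·ΔY = −(0.163124)(346) + (-0.986605)(-607) = 542.43 m.
1° of latitude spans πR/180 = 111317 m; at latitude φ, 1° of longitude spans that × cos φ = 88607.9 m, so Δλ = 542.43 / 88607.9 × 3600 = 22.038″.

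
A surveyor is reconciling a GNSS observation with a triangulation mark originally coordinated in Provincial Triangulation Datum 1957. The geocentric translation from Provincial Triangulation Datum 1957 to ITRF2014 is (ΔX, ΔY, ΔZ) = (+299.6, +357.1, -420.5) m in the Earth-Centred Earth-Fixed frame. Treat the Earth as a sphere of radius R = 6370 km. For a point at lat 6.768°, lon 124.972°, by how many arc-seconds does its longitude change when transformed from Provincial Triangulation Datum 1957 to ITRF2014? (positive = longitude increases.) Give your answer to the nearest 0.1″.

Δλ = -14.7″

sin φ = 0.117849, cos φ = 0.993031, sin λ = 0.819432, cos λ = -0.573176.
East component: ΔE = −sin λ·ΔX + cos λ·ΔY = −(0.819432)(299.6) + (-0.573176)(357.1) = -450.18 m.
1° of latitude spans πR/180 = 111177 m; at latitude φ, 1° of longitude spans that × cos φ = 110402.7 m, so Δλ = -450.18 / 110402.7 × 3600 = -14.680″.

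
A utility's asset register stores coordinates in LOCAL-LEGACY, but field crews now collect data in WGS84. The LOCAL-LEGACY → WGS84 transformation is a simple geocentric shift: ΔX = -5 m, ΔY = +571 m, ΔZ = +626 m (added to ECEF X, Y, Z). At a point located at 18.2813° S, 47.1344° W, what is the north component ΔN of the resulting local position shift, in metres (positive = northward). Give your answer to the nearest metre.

ΔN = 462 m

At φ = -18.2813°, λ = -47.1344°: sin φ = -0.313683, cos φ = 0.949528, sin λ = -0.732951, cos λ = 0.680281.
ΔN = −sin φ cos λ·ΔX − sin φ sin λ·ΔY + cos φ·ΔZ = −(-0.313683)(0.680281)(-5) − (-0.313683)(-0.732951)(571) + (0.949528)(626) = 462.06 m.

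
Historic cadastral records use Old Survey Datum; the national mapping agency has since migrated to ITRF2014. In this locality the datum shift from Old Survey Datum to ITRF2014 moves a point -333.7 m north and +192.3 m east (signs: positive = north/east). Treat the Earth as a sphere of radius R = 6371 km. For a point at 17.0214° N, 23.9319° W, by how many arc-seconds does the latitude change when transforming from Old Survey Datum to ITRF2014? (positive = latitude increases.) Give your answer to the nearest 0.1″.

On a sphere of radius R, 1 rad of latitude = R, so Δφ = ΔN / R = -333.7 / 6371000 = -5.2378e-05 rad = -10.804″.

Δφ = -10.8″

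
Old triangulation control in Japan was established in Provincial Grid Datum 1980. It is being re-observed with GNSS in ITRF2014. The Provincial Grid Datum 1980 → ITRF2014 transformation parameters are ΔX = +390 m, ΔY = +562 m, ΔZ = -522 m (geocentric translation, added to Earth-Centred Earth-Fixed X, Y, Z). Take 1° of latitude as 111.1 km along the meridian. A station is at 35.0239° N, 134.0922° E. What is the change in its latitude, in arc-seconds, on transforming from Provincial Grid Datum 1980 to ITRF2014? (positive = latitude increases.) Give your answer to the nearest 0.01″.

Δφ = -16.31″

sin φ = 0.573918, cos φ = 0.818913, sin λ = 0.718221, cos λ = -0.695815.
North component: ΔN = −sin φ cos λ·ΔX − sin φ sin λ·ΔY + cos φ·ΔZ = −(0.573918)(-0.695815)(390) − (0.573918)(0.718221)(562) + (0.818913)(-522) = -503.39 m.
1° of latitude spans 111100 m, so Δφ = -503.39 / 111100 × 3600 = -16.311″.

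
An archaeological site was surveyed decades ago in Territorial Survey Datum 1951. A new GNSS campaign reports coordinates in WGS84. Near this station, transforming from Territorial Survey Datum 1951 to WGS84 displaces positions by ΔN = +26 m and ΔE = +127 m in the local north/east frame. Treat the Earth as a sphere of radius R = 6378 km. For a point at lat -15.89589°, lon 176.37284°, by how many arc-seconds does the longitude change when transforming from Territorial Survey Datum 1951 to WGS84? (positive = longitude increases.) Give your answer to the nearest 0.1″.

Δλ = 4.3″

At latitude -15.89589°, cos φ = 0.961761.
One radian of longitude at latitude φ spans R cos φ, so Δλ = ΔE / (R cos φ) = 127.0 / (6378000 × 0.961761) = 2.0704e-05 rad = 4.270″.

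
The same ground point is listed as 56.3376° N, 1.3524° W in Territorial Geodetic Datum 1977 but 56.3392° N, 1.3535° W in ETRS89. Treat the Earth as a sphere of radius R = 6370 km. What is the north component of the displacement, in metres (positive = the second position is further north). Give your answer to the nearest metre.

ΔN = 178 m

Δφ = 56.3392° − 56.3376° = +0.0016°; Δλ = -1.3535° − -1.3524° = -0.0011°.
1° along a meridian = πR/180 = 111177 m.
ΔN = Δφ × 111177 = 177.9 m; ΔE = Δλ × 111177 × cos(56.3376°) = -0.0011 × 111177 × 0.554298 = -67.8 m.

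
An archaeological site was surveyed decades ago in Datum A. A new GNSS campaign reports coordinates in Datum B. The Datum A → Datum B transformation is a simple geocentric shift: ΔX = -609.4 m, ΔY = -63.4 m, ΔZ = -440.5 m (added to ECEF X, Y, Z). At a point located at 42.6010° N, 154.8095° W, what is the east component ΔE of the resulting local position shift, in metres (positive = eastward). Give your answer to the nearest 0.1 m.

The local east axis at (φ, λ) is (−sin λ, cos λ, 0), so ΔE = −sin(-154.8095°)·(-609.4) + cos(-154.8095°)·(-63.4) = -202.01 m.

ΔE = -202.0 m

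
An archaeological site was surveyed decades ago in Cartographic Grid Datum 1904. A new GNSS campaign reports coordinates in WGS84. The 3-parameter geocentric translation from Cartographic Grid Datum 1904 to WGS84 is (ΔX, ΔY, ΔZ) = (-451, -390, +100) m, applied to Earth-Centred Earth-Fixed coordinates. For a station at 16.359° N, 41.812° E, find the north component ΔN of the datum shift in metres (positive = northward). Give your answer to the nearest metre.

At φ = 16.359°, λ = 41.812°: sin φ = 0.281655, cos φ = 0.959516, sin λ = 0.666689, cos λ = 0.745336.
ΔN = −sin φ cos λ·ΔX − sin φ sin λ·ΔY + cos φ·ΔZ = −(0.281655)(0.745336)(-451) − (0.281655)(0.666689)(-390) + (0.959516)(100) = 263.86 m.

ΔN = 264 m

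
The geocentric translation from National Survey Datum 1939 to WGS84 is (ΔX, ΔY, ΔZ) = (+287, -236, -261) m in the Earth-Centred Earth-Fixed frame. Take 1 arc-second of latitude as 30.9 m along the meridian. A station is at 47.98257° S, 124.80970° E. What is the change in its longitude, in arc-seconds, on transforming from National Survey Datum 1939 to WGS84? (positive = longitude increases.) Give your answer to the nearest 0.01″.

sin φ = -0.742941, cos φ = 0.669357, sin λ = 0.821053, cos λ = -0.570853.
East component: ΔE = −sin λ·ΔX + cos λ·ΔY = −(0.821053)(287) + (-0.570853)(-236) = -100.92 m.
1° of latitude spans 3600 × 30.90 = 111240 m; at latitude φ, 1° of longitude spans that × cos φ = 74459.2 m, so Δλ = -100.92 / 74459.2 × 3600 = -4.879″.

Δλ = -4.88″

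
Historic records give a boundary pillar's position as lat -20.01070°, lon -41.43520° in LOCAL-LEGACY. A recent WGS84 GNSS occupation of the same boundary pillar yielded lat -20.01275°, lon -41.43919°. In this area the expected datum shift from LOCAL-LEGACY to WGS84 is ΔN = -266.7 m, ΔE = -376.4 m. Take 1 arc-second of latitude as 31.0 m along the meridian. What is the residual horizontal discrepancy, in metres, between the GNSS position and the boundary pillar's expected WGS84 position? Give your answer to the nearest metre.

Observed coordinate differences: Δφ = -0.00205°, Δλ = -0.00399°.
Converting to metres (1° lat = 111600 m, cos φ = 0.939629): observed ΔN = -228.8 m, observed ΔE = -418.4 m.
Subtracting the expected shift leaves a residual of -228.8 − (-266.7) = 37.9 m north and -418.4 − (-376.4) = -42.0 m east.
Residual distance = √(37.9² + (-42.0)²) = 56.6 m.

57 m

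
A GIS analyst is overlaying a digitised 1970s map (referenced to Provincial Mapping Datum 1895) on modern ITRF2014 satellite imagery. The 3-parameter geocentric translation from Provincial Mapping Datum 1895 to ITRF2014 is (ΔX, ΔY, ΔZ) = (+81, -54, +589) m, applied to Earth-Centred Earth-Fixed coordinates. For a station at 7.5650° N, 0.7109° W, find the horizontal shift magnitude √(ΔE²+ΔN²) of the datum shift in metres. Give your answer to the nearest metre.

576 m

The local east axis at (φ, λ) is (−sin λ, cos λ, 0), so ΔE = −sin(-0.7109°)·81 + cos(-0.7109°)·(-54) = -52.99 m.
The local north axis is (−sin φ cos λ, −sin φ sin λ, cos φ), giving ΔN = -10.663 − 0.088 + 583.873 = 573.12 m.
Horizontal magnitude = √(ΔE² + ΔN²) = √((-52.99)² + 573.12²) = 575.57 m.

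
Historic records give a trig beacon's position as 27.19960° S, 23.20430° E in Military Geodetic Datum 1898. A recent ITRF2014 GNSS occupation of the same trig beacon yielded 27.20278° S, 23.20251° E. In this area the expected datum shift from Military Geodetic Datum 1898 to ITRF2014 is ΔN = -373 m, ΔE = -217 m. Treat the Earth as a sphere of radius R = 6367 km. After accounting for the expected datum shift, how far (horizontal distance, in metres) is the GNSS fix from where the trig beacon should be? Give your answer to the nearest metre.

Observed coordinate differences: Δφ = -0.00318°, Δλ = -0.00179°.
Converting to metres (1° lat = 111125 m, cos φ = 0.889420): observed ΔN = -353.4 m, observed ΔE = -176.9 m.
Subtracting the expected shift leaves a residual of -353.4 − (-373) = 19.6 m north and -176.9 − (-217) = 40.1 m east.
Residual distance = √(19.6² + 40.1²) = 44.6 m.

45 m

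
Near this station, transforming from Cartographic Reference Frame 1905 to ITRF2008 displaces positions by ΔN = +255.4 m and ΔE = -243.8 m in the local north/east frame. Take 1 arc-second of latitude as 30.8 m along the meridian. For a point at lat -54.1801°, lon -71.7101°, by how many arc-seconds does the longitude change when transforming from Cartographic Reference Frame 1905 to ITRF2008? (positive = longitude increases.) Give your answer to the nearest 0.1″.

Δλ = -13.5″

At latitude -54.1801°, cos φ = 0.585239.
1″ of longitude at this latitude = 30.80 × cos φ = 18.0254 m, so Δλ = -243.8 / 18.0254 = -13.525″.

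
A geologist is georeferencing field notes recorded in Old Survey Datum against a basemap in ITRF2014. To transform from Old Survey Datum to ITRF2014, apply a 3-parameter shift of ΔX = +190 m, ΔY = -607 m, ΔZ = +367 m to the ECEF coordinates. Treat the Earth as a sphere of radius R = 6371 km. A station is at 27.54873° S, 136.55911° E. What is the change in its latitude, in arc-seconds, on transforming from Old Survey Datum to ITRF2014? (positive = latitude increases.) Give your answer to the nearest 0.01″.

Δφ = 2.22″

sin φ = -0.462503, cos φ = 0.886618, sin λ = 0.687606, cos λ = -0.726084.
North component: ΔN = −sin φ cos λ·ΔX − sin φ sin λ·ΔY + cos φ·ΔZ = −(-0.462503)(-0.726084)(190) − (-0.462503)(0.687606)(-607) + (0.886618)(367) = 68.55 m.
1° of latitude spans πR/180 = 111195 m, so Δφ = 68.55 / 111195 × 3600 = 2.219″.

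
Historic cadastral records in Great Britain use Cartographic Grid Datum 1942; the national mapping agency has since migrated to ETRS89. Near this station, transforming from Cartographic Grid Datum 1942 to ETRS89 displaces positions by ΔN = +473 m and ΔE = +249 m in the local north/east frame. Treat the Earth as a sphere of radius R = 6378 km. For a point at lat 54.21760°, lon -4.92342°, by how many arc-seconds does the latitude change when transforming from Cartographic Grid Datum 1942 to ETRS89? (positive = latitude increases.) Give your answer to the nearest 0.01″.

On a sphere of radius R, 1 rad of latitude = R, so Δφ = ΔN / R = 473.0 / 6378000 = 7.4161e-05 rad = 15.297″.

Δφ = 15.30″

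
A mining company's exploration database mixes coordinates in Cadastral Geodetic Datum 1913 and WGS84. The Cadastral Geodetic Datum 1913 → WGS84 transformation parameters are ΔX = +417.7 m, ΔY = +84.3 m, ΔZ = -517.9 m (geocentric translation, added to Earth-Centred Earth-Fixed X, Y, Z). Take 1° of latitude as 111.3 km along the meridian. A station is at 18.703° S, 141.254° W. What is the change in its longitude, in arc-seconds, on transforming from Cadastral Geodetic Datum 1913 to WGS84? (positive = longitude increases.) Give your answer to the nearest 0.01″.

sin φ = -0.320663, cos φ = 0.947193, sin λ = -0.625869, cos λ = -0.779928.
East component: ΔE = −sin λ·ΔX + cos λ·ΔY = −(-0.625869)(417.7) + (-0.779928)(84.3) = 195.68 m.
1° of latitude spans 111300 m; at latitude φ, 1° of longitude spans that × cos φ = 105422.6 m, so Δλ = 195.68 / 105422.6 × 3600 = 6.682″.

Δλ = 6.68″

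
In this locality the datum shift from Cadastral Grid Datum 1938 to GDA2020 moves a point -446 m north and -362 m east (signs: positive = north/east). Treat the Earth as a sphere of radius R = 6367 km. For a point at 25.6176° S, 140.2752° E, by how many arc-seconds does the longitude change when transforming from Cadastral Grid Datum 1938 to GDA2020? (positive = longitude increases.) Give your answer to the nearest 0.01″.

At latitude -25.6176°, cos φ = 0.901700.
One radian of longitude at latitude φ spans R cos φ, so Δλ = ΔE / (R cos φ) = -362.0 / (6367000 × 0.901700) = -6.3054e-05 rad = -13.006″.

Δλ = -13.01″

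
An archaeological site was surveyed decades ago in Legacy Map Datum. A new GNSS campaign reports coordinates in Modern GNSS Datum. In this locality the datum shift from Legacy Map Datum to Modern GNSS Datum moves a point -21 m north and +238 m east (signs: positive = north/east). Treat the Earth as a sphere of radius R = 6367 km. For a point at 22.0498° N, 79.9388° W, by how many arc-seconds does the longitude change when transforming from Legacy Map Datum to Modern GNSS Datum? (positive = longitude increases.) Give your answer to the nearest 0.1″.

At latitude 22.0498°, cos φ = 0.926858.
One radian of longitude at latitude φ spans R cos φ, so Δλ = ΔE / (R cos φ) = 238.0 / (6367000 × 0.926858) = 4.0330e-05 rad = 8.319″.

Δλ = 8.3″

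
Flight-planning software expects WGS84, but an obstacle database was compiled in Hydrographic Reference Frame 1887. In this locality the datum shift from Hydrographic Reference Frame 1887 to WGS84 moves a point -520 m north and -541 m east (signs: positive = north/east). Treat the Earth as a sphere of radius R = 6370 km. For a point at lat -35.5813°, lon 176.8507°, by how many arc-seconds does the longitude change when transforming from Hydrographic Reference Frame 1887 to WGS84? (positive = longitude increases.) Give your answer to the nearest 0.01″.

At latitude -35.5813°, cos φ = 0.813291.
One radian of longitude at latitude φ spans R cos φ, so Δλ = ΔE / (R cos φ) = -541.0 / (6370000 × 0.813291) = -1.0443e-04 rad = -21.540″.

Δλ = -21.54″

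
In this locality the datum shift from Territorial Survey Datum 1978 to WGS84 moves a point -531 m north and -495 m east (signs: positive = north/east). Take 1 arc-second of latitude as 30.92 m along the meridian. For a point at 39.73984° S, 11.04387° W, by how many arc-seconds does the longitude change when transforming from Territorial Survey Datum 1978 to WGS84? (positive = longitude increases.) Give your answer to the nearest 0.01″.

Δλ = -20.82″

At latitude -39.73984°, cos φ = 0.768955.
1″ of longitude at this latitude = 30.92 × cos φ = 23.7761 m, so Δλ = -495.0 / 23.7761 = -20.819″.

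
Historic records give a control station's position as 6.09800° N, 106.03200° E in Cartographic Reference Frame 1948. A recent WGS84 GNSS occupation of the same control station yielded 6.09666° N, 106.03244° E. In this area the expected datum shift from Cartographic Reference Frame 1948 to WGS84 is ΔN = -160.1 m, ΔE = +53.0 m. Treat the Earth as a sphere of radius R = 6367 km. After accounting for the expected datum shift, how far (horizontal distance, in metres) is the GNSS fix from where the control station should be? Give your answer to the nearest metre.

Observed coordinate differences: Δφ = -0.00134°, Δλ = +0.00044°.
Converting to metres (1° lat = 111125 m, cos φ = 0.994342): observed ΔN = -148.9 m, observed ΔE = 48.6 m.
Subtracting the expected shift leaves a residual of -148.9 − (-160.1) = 11.2 m north and 48.6 − (53.0) = -4.4 m east.
Residual distance = √(11.2² + (-4.4)²) = 12.0 m.

12 m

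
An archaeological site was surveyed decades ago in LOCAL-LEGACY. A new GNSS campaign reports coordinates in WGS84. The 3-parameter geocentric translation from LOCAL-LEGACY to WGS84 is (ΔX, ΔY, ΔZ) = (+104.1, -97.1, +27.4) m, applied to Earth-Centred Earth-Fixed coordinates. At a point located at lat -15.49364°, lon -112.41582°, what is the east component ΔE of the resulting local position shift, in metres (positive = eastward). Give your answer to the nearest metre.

At φ = -15.49364°, λ = -112.41582°: sin φ = -0.267131, cos φ = 0.963660, sin λ = -0.924441, cos λ = -0.381326.
ΔE = −sin λ·ΔX + cos λ·ΔY = −(-0.924441)·(104.1) + (-0.381326)·(-97.1) = 133.26 m.

ΔE = 133 m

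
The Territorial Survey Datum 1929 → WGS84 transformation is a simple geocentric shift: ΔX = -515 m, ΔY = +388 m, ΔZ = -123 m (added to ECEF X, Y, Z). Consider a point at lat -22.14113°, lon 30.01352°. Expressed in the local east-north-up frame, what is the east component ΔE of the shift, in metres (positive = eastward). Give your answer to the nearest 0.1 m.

At φ = -22.14113°, λ = 30.01352°: sin φ = -0.376889, cos φ = 0.926258, sin λ = 0.500204, cos λ = 0.865907.
ΔE = −sin λ·ΔX + cos λ·ΔY = −(0.500204)·(-515) + (0.865907)·(388) = 593.58 m.

ΔE = 593.6 m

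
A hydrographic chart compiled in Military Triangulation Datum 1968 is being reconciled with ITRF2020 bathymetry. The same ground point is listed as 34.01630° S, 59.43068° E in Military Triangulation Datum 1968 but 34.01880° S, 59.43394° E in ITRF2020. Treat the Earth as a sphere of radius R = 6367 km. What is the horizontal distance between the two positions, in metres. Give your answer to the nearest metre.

Δφ = -34.01880° − -34.01630° = -0.00250°; Δλ = 59.43394° − 59.43068° = +0.00326°.
1° along a meridian = πR/180 = 111125 m.
ΔN = Δφ × 111125 = -277.8 m; ΔE = Δλ × 111125 × cos(-34.01630°) = +0.00326 × 111125 × 0.828878 = 300.3 m.
Distance = √(ΔE² + ΔN²) = √(300.3² + (-277.8)²) = 409.1 m.

409 m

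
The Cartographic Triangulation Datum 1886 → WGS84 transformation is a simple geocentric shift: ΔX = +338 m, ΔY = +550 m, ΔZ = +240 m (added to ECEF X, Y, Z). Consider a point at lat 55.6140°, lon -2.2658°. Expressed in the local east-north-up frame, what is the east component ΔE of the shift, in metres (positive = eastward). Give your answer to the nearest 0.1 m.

At φ = 55.6140°, λ = -2.2658°: sin φ = 0.825252, cos φ = 0.564765, sin λ = -0.039535, cos λ = 0.999218.
ΔE = −sin λ·ΔX + cos λ·ΔY = −(-0.039535)·(338) + (0.999218)·(550) = 562.93 m.

ΔE = 562.9 m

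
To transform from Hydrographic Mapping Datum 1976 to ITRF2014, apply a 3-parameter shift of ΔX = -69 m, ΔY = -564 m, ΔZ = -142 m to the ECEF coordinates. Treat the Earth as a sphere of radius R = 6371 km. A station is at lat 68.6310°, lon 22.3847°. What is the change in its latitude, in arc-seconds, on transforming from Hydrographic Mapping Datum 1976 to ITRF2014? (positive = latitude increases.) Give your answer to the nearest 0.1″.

sin φ = 0.931253, cos φ = 0.364373, sin λ = 0.380823, cos λ = 0.924648.
North component: ΔN = −sin φ cos λ·ΔX − sin φ sin λ·ΔY + cos φ·ΔZ = −(0.931253)(0.924648)(-69) − (0.931253)(0.380823)(-564) + (0.364373)(-142) = 207.69 m.
1° of latitude spans πR/180 = 111195 m, so Δφ = 207.69 / 111195 × 3600 = 6.724″.

Δφ = 6.7″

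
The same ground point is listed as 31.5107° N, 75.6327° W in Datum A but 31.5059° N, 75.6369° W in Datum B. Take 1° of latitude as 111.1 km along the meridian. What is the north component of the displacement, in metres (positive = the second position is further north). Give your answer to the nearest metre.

ΔN = -533 m

Δφ = 31.5059° − 31.5107° = -0.0048°; Δλ = -75.6369° − -75.6327° = -0.0042°.
ΔN = Δφ × 111100 = -533.3 m; ΔE = Δλ × 111100 × cos(31.5107°) = -0.0042 × 111100 × 0.852543 = -397.8 m.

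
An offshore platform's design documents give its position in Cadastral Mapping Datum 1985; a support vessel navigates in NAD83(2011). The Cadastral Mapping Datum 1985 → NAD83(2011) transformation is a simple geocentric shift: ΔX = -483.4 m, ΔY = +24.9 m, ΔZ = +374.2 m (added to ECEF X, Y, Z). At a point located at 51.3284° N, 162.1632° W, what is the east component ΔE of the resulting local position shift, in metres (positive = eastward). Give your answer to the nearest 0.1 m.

ΔE = -171.8 m

The local east axis at (φ, λ) is (−sin λ, cos λ, 0), so ΔE = −sin(-162.1632°)·(-483.4) + cos(-162.1632°)·24.9 = -171.77 m.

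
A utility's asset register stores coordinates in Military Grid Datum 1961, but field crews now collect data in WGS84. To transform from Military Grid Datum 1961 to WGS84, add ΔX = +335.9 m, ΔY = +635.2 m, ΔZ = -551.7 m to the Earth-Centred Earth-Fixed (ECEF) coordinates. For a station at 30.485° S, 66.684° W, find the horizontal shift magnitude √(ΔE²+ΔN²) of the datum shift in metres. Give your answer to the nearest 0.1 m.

The local east axis at (φ, λ) is (−sin λ, cos λ, 0), so ΔE = −sin(-66.684°)·335.9 + cos(-66.684°)·635.2 = 559.88 m.
The local north axis is (−sin φ cos λ, −sin φ sin λ, cos φ), giving ΔN = 67.447 − 295.929 − 475.434 = -703.92 m.
Horizontal magnitude = √(ΔE² + ΔN²) = √(559.88² + (-703.92)²) = 899.43 m.

899.4 m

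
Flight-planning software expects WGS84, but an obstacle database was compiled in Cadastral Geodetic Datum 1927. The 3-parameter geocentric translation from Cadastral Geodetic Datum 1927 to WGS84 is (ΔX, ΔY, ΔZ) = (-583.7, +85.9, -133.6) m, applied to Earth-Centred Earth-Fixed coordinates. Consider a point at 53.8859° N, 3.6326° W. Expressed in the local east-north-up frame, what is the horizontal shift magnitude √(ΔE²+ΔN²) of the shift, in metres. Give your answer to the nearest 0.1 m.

399.2 m

The local east axis at (φ, λ) is (−sin λ, cos λ, 0), so ΔE = −sin(-3.6326°)·(-583.7) + cos(-3.6326°)·85.9 = 48.75 m.
The local north axis is (−sin φ cos λ, −sin φ sin λ, cos φ), giving ΔN = 470.592 + 4.397 − 78.743 = 396.25 m.
Horizontal magnitude = √(ΔE² + ΔN²) = √(48.75² + 396.25²) = 399.23 m.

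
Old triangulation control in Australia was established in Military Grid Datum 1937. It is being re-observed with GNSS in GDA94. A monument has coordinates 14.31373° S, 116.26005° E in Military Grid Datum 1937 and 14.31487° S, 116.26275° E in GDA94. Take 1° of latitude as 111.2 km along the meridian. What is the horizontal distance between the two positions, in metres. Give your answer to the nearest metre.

Δφ = -14.31487° − -14.31373° = -0.00114°; Δλ = 116.26275° − 116.26005° = +0.00270°.
ΔN = Δφ × 111200 = -126.8 m; ΔE = Δλ × 111200 × cos(-14.31373°) = +0.00270 × 111200 × 0.968957 = 290.9 m.
Distance = √(ΔE² + ΔN²) = √(290.9² + (-126.8)²) = 317.3 m.

317 m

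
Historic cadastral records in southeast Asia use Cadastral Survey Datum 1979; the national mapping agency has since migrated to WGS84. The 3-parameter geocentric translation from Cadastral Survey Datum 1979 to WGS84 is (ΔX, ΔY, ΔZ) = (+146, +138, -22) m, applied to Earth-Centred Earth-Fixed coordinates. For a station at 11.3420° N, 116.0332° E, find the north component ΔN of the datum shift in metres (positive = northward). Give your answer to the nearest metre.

The local north axis is (−sin φ cos λ, −sin φ sin λ, cos φ), giving ΔN = 12.602 − 24.386 − 21.570 = -33.35 m.

ΔN = -33 m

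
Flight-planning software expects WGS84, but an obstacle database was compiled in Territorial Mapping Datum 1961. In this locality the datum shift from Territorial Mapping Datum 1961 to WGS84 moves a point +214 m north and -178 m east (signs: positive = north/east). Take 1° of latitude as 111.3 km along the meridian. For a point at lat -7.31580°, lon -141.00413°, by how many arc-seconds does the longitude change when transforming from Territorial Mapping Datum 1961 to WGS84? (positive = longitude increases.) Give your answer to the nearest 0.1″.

Δλ = -5.8″

At latitude -7.31580°, cos φ = 0.991859.
1° of longitude at this latitude = 111.3 × cos φ = 110.39 km, so Δλ = -178.0 / 110393.9 = -0.0016124° = -5.805″.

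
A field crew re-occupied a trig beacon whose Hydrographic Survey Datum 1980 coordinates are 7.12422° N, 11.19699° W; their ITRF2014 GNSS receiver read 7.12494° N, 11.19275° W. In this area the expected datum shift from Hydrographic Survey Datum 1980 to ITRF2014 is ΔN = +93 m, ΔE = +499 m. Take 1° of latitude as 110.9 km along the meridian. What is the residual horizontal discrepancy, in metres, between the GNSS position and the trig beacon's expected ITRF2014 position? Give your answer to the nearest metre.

35 m

Observed coordinate differences: Δφ = +0.00072°, Δλ = +0.00424°.
Converting to metres (1° lat = 110900 m, cos φ = 0.992280): observed ΔN = 79.8 m, observed ΔE = 466.6 m.
Subtracting the expected shift leaves a residual of 79.8 − (93) = -13.2 m north and 466.6 − (499) = -32.4 m east.
Residual distance = √((-13.2)² + (-32.4)²) = 35.0 m.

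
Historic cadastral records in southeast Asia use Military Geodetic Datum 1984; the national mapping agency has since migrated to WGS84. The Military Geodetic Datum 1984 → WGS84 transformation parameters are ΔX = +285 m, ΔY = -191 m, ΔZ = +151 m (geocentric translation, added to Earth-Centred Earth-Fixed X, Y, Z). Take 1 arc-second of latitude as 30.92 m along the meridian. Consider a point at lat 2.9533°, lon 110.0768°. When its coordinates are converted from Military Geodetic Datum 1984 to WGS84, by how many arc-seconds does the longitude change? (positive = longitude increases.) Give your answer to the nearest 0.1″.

Δλ = -6.5″

sin φ = 0.051522, cos φ = 0.998672, sin λ = 0.939233, cos λ = -0.343279.
East component: ΔE = −sin λ·ΔX + cos λ·ΔY = −(0.939233)(285) + (-0.343279)(-191) = -202.12 m.
1° of latitude spans 3600 × 30.92 = 111312 m; at latitude φ, 1° of longitude spans that × cos φ = 111164.2 m, so Δλ = -202.12 / 111164.2 × 3600 = -6.545″.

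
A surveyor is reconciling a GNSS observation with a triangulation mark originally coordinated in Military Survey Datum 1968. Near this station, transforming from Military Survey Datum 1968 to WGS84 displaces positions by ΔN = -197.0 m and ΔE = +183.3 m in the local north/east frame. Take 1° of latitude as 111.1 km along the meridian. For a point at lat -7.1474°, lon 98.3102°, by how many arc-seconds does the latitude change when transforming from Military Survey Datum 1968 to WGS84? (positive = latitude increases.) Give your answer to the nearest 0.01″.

1° of latitude = 111.1 km, so Δφ = -197.0 / 111100 = -0.0017732° = -6.383″.

Δφ = -6.38″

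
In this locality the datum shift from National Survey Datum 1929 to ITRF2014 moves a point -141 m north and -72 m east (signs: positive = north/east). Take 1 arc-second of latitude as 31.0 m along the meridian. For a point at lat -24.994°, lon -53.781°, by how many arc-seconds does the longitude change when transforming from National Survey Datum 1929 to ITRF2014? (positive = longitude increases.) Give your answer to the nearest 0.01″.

Δλ = -2.56″

At latitude -24.994°, cos φ = 0.906352.
1″ of longitude at this latitude = 31.00 × cos φ = 28.0969 m, so Δλ = -72.0 / 28.0969 = -2.563″.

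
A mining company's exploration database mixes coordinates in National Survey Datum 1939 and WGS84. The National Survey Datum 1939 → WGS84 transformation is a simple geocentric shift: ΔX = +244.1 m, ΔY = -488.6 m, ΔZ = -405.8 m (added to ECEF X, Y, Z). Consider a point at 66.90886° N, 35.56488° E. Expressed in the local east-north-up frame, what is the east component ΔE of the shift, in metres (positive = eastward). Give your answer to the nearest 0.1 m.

At φ = 66.90886°, λ = 35.56488°: sin φ = 0.919882, cos φ = 0.392195, sin λ = 0.581624, cos λ = 0.813457.
ΔE = −sin λ·ΔX + cos λ·ΔY = −(0.581624)·(244.1) + (0.813457)·(-488.6) = -539.43 m.

ΔE = -539.4 m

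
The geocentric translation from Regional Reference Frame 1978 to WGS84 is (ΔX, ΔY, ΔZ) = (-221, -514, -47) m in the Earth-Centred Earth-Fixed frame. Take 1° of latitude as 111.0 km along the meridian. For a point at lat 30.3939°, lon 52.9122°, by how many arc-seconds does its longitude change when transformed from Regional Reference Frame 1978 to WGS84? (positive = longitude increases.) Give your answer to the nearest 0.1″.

sin φ = 0.505942, cos φ = 0.862568, sin λ = 0.797712, cos λ = 0.603038.
East component: ΔE = −sin λ·ΔX + cos λ·ΔY = −(0.797712)(-221) + (0.603038)(-514) = -133.67 m.
1° of latitude spans 111000 m; at latitude φ, 1° of longitude spans that × cos φ = 95745.0 m, so Δλ = -133.67 / 95745.0 × 3600 = -5.026″.

Δλ = -5.0″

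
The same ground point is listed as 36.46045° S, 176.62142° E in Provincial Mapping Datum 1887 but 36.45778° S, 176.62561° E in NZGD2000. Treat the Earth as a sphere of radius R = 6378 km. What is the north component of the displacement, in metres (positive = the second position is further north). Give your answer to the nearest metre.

Δφ = -36.45778° − -36.46045° = +0.00267°; Δλ = 176.62561° − 176.62142° = +0.00419°.
1° along a meridian = πR/180 = 111317 m.
ΔN = Δφ × 111317 = 297.2 m; ΔE = Δλ × 111317 × cos(-36.46045°) = +0.00419 × 111317 × 0.804267 = 375.1 m.

ΔN = 297 m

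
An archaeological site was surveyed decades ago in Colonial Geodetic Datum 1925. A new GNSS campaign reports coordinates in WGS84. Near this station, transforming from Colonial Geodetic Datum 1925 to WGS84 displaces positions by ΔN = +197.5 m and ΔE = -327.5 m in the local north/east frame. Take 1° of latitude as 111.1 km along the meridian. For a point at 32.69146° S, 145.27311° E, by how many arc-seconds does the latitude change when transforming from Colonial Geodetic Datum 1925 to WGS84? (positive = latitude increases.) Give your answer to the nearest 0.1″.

1° of latitude = 111.1 km, so Δφ = 197.5 / 111100 = 0.0017777° = 6.400″.

Δφ = 6.4″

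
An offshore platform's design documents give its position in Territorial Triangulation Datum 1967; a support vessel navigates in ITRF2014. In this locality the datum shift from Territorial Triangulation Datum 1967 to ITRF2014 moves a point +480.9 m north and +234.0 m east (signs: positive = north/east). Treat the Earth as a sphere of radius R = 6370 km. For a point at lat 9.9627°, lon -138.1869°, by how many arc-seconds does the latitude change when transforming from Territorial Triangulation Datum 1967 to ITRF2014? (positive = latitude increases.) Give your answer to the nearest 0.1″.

On a sphere of radius R, 1 rad of latitude = R, so Δφ = ΔN / R = 480.9 / 6370000 = 7.5495e-05 rad = 15.572″.

Δφ = 15.6″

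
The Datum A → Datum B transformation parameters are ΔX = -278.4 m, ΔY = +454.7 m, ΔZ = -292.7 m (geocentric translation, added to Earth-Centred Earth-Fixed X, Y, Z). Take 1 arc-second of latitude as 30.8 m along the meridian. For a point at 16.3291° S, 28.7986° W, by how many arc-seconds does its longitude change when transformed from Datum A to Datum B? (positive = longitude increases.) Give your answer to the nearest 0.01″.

sin φ = -0.281154, cos φ = 0.959663, sin λ = -0.481732, cos λ = 0.876318.
East component: ΔE = −sin λ·ΔX + cos λ·ΔY = −(-0.481732)(-278.4) + (0.876318)(454.7) = 264.35 m.
1° of latitude spans 3600 × 30.80 = 110880 m; at latitude φ, 1° of longitude spans that × cos φ = 106407.4 m, so Δλ = 264.35 / 106407.4 × 3600 = 8.943″.

Δλ = 8.94″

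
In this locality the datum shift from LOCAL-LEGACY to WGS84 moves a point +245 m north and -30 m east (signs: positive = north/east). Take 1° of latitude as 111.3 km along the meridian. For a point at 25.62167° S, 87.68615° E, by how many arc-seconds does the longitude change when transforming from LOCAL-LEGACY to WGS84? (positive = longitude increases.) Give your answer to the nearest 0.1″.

Δλ = -1.1″

At latitude -25.62167°, cos φ = 0.901669.
1° of longitude at this latitude = 111.3 × cos φ = 100.36 km, so Δλ = -30.0 / 100355.8 = -0.0002989° = -1.076″.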